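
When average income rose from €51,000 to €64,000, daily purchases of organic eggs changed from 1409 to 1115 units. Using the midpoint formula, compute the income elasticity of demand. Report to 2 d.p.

-1.03

ΔQ = -294, ΔI = 13000. Midpoints: Ī = 57,500, Q̄ = 1262.0.
ε_I = (ΔQ/ΔI)(Ī/Q̄) = (-294/13000)(57500/1262.0).
ε_I < 0, so the good is inferior.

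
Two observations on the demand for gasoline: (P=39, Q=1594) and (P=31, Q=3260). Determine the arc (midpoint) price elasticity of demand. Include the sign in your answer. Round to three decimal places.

ΔQ = 3260 − 1594 = 1666; ΔP = 31 − 39 = -8.
Midpoints: P̄ = 35.00, Q̄ = 2427.0.
ε = (ΔQ/ΔP)(P̄/Q̄) = (1666/-8)(35.00/2427.0).

-3.003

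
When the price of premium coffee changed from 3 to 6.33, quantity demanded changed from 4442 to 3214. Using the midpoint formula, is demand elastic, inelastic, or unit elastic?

Arc ε ≈ -0.449.
|ε| = 0.45 < 1.

inelastic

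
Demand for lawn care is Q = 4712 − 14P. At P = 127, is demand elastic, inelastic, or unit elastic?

inelastic

Q = 2934, dQ/dP = -14.
ε = (dQ/dP)(P/Q) ≈ -0.606.
|ε| = 0.61 < 1.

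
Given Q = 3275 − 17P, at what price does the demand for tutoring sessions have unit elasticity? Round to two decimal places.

For linear demand Q = a − bP, ε = −bP/(a − bP). |ε| = 1 when bP = a − bP, i.e. P = a/(2b).
P = 3275/(2·17) = 3275/34 = 96.3235.

96.32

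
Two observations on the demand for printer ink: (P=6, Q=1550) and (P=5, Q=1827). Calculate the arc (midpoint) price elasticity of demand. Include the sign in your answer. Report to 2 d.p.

-0.90

ΔQ = 1827 − 1550 = 277; ΔP = 5 − 6 = -1.
Midpoints: P̄ = 5.50, Q̄ = 1688.5.
ε = (ΔQ/ΔP)(P̄/Q̄) = (277/-1)(5.50/1688.5).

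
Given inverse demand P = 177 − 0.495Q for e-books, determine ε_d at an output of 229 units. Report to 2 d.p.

At Q = 229, P = 177 − 0.495(229) = 63.64.
dP/dQ = −0.495, so dQ/dP = 1/(−0.495) = -2.020.
ε = (dQ/dP)(P/Q) = (-2.020)(63.64/229).

-0.56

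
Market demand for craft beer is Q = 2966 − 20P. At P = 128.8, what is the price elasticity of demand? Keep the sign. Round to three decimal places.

At P = 128.8, Q = 390.
dQ/dP = −20.
ε = (dQ/dP)(P/Q) = (-20)(128.8/390).

-6.605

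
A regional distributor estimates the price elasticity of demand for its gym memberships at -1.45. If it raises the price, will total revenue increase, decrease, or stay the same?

decrease

|ε| = 1.45 > 1, so demand is elastic. A price rise therefore reduces total revenue.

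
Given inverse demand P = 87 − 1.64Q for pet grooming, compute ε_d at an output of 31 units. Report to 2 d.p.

-0.71

At Q = 31, P = 87 − 1.64(31) = 36.16.
dP/dQ = −1.64, so dQ/dP = 1/(−1.64) = -0.610.
ε = (dQ/dP)(P/Q) = (-0.610)(36.16/31).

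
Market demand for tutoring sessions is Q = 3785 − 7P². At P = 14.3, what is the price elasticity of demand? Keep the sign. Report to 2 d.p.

-1.22

At P = 14.3, Q = 2353.570.
dQ/dP = −14P = -200.200.
ε = (dQ/dP)(P/Q) = (-200.200)(14.3/2353.570).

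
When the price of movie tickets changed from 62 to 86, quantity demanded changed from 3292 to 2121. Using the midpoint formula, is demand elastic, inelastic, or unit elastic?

elastic

Arc ε ≈ -1.334.
|ε| = 1.33 > 1.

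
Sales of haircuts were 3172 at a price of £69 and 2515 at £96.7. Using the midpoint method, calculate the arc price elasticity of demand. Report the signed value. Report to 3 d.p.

-0.691

ΔQ = 2515 − 3172 = -657; ΔP = 96.7 − 69 = 27.7.
Midpoints: P̄ = 82.85, Q̄ = 2843.5.
ε = (ΔQ/ΔP)(P̄/Q̄) = (-657/27.7)(82.85/2843.5).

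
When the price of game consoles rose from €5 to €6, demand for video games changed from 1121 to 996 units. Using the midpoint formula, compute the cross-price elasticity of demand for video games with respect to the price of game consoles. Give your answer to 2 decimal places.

-0.65

ΔQ_x = 996 − 1121 = -125; ΔP_y = 6 − 5 = 1.
Midpoints: P̄_y = 5.50, Q̄_x = 1058.5.
ε_xy = (ΔQ_x/ΔP_y)(P̄_y/Q̄_x) = (-125/1)(5.50/1058.5).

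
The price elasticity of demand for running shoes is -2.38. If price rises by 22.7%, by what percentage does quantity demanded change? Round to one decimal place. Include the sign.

%ΔQ ≈ ε × %ΔP = (-2.38)(22.7%) = -54.03%.

-54.0%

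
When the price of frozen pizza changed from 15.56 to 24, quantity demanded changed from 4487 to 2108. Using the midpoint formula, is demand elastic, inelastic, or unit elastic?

elastic

Arc ε ≈ -1.691.
|ε| = 1.69 > 1.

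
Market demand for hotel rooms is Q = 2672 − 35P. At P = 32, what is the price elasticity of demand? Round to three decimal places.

At P = 32, Q = 1552.
dQ/dP = −35.
ε = (dQ/dP)(P/Q) = (-35)(32/1552).
|ε| < 1, so demand is inelastic at this price.

-0.722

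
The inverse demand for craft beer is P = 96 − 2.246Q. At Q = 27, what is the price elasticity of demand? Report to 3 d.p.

At Q = 27, P = 96 − 2.246(27) = 35.36.
dP/dQ = −2.246, so dQ/dP = 1/(−2.246) = -0.445.
ε = (dQ/dP)(P/Q) = (-0.445)(35.36/27).

-0.583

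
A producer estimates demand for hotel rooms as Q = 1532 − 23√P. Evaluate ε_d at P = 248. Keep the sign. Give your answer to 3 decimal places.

At P = 248, Q = 1169.796.
dQ/dP = −23/(2√P) = -0.730.
ε = (dQ/dP)(P/Q) = (-0.730)(248/1169.796).

-0.155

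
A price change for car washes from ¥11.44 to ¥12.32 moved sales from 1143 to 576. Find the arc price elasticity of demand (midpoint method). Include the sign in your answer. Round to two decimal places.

ΔQ = 576 − 1143 = -567; ΔP = 12.32 − 11.44 = 0.88.
Midpoints: P̄ = 11.88, Q̄ = 859.5.
ε = (ΔQ/ΔP)(P̄/Q̄) = (-567/0.88)(11.88/859.5).

-8.91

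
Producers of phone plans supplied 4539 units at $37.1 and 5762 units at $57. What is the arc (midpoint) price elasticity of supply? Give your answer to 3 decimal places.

0.561

ΔQ = 5762 − 4539 = 1223; ΔP = 57 − 37.1 = 19.9.
Midpoints: P̄ = 47.05, Q̄ = 5150.5.
ε_s = (ΔQ/ΔP)(P̄/Q̄) = (1223/19.9)(47.05/5150.5).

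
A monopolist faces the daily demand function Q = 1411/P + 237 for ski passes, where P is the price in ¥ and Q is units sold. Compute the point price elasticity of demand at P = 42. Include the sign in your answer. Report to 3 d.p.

-0.124

At P = 42, Q = 270.595.
dQ/dP = −1411/P² = -0.800.
ε = (dQ/dP)(P/Q) = (-0.800)(42/270.595).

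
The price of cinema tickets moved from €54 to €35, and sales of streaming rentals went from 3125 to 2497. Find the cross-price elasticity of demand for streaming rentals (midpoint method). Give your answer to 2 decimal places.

ΔQ_x = 2497 − 3125 = -628; ΔP_y = 35 − 54 = -19.
Midpoints: P̄_y = 44.50, Q̄_x = 2811.0.
ε_xy = (ΔQ_x/ΔP_y)(P̄_y/Q̄_x) = (-628/-19)(44.50/2811.0).
ε_xy > 0, so the goods are substitutes.

0.52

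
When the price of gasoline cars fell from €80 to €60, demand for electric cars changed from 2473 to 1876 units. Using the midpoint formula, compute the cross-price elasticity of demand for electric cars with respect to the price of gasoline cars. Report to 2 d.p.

0.96

ΔQ_x = 1876 − 2473 = -597; ΔP_y = 60 − 80 = -20.
Midpoints: P̄_y = 70.00, Q̄_x = 2174.5.
ε_xy = (ΔQ_x/ΔP_y)(P̄_y/Q̄_x) = (-597/-20)(70.00/2174.5).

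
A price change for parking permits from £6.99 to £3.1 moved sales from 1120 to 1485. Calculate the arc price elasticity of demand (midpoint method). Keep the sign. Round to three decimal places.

-0.363

ΔQ = 1485 − 1120 = 365; ΔP = 3.1 − 6.99 = -3.89.
Midpoints: P̄ = 5.04, Q̄ = 1302.5.
ε = (ΔQ/ΔP)(P̄/Q̄) = (365/-3.89)(5.04/1302.5).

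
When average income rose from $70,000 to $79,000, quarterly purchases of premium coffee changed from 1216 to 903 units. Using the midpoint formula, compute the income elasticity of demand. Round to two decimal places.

-2.45

ΔQ = -313, ΔI = 9000. Midpoints: Ī = 74,500, Q̄ = 1059.5.
ε_I = (ΔQ/ΔI)(Ī/Q̄) = (-313/9000)(74500/1059.5).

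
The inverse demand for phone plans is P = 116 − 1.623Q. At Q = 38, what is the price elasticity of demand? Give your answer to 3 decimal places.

-0.881

At Q = 38, P = 116 − 1.623(38) = 54.33.
dP/dQ = −1.623, so dQ/dP = 1/(−1.623) = -0.616.
ε = (dQ/dP)(P/Q) = (-0.616)(54.33/38).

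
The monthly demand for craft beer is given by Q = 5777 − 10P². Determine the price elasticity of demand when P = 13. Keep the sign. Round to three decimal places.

-0.827

At P = 13, Q = 4087.
dQ/dP = −20P = -260.
ε = (dQ/dP)(P/Q) = (-260)(13/4087).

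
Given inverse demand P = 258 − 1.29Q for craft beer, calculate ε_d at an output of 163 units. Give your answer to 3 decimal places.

-0.227

At Q = 163, P = 258 − 1.29(163) = 47.73.
dP/dQ = −1.29, so dQ/dP = 1/(−1.29) = -0.775.
ε = (dQ/dP)(P/Q) = (-0.775)(47.73/163).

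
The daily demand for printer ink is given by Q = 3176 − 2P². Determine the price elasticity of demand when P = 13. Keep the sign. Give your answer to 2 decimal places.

At P = 13, Q = 2838.
dQ/dP = −4P = -52.
ε = (dQ/dP)(P/Q) = (-52)(13/2838).

-0.24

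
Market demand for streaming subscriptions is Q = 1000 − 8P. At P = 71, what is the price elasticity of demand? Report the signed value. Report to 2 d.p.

At P = 71, Q = 432.
dQ/dP = −8.
ε = (dQ/dP)(P/Q) = (-8)(71/432).
|ε| > 1, so demand is elastic at this price.

-1.31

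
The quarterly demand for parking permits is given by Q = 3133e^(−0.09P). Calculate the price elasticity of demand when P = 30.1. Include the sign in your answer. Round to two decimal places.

At P = 30.1, Q = 208.668.
dQ/dP = −0.09·3133e^(−0.09P) = −0.09Q = -18.780.
ε = (dQ/dP)(P/Q) = (-18.780)(30.1/208.668).
|ε| > 1, so demand is elastic at this price.

-2.71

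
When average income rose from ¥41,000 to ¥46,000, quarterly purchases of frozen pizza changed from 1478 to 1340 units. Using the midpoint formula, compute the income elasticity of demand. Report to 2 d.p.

-0.85

ΔQ = -138, ΔI = 5000. Midpoints: Ī = 43,500, Q̄ = 1409.0.
ε_I = (ΔQ/ΔI)(Ī/Q̄) = (-138/5000)(43500/1409.0).
ε_I < 0, so the good is inferior.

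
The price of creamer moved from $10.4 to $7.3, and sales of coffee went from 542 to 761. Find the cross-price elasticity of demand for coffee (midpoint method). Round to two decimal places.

-0.96

ΔQ_x = 761 − 542 = 219; ΔP_y = 7.3 − 10.4 = -3.1.
Midpoints: P̄_y = 8.85, Q̄_x = 651.5.
ε_xy = (ΔQ_x/ΔP_y)(P̄_y/Q̄_x) = (219/-3.1)(8.85/651.5).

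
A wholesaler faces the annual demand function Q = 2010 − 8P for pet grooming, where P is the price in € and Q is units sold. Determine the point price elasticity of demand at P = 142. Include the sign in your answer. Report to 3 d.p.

At P = 142, Q = 874.
dQ/dP = −8.
ε = (dQ/dP)(P/Q) = (-8)(142/874).

-1.300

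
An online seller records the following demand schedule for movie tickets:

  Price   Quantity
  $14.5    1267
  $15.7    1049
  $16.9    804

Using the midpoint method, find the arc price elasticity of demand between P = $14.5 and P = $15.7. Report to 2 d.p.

At P = 14.5, Q = 1267; at P = 15.7, Q = 1049.
ΔQ = -218, ΔP = 1.2. Midpoints: P̄ = 15.10, Q̄ = 1158.0.
ε = (ΔQ/ΔP)(P̄/Q̄) = (-218/1.2)(15.10/1158.0).

-2.37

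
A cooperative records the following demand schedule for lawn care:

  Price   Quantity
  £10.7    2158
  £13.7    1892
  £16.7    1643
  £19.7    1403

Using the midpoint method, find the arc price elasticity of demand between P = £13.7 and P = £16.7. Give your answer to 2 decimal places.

At P = 13.7, Q = 1892; at P = 16.7, Q = 1643.
ΔQ = -249, ΔP = 3.0. Midpoints: P̄ = 15.20, Q̄ = 1767.5.
ε = (ΔQ/ΔP)(P̄/Q̄) = (-249/3.0)(15.20/1767.5).

-0.71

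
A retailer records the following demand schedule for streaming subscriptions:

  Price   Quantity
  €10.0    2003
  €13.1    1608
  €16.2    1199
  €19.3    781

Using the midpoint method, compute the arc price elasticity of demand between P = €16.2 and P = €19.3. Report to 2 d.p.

At P = 16.2, Q = 1199; at P = 19.3, Q = 781.
ΔQ = -418, ΔP = 3.1. Midpoints: P̄ = 17.75, Q̄ = 990.0.
ε = (ΔQ/ΔP)(P̄/Q̄) = (-418/3.1)(17.75/990.0).

-2.42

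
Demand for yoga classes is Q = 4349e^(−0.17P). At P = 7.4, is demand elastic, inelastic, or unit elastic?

elastic

Q = 1236.081, dQ/dP = -210.134.
ε = (dQ/dP)(P/Q) ≈ -1.258.
|ε| = 1.26 > 1.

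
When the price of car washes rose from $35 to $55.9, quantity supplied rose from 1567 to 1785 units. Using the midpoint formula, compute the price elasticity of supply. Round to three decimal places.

0.283

ΔQ = 1785 − 1567 = 218; ΔP = 55.9 − 35 = 20.9.
Midpoints: P̄ = 45.45, Q̄ = 1676.0.
ε_s = (ΔQ/ΔP)(P̄/Q̄) = (218/20.9)(45.45/1676.0).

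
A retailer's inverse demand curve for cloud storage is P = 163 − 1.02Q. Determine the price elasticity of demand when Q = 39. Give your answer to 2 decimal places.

At Q = 39, P = 163 − 1.02(39) = 123.22.
dP/dQ = −1.02, so dQ/dP = 1/(−1.02) = -0.980.
ε = (dQ/dP)(P/Q) = (-0.980)(123.22/39).

-3.10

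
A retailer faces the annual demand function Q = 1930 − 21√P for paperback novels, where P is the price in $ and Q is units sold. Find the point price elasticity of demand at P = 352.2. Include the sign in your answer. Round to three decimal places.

-0.128

At P = 352.2, Q = 1535.893.
dQ/dP = −21/(2√P) = -0.559.
ε = (dQ/dP)(P/Q) = (-0.559)(352.2/1535.893).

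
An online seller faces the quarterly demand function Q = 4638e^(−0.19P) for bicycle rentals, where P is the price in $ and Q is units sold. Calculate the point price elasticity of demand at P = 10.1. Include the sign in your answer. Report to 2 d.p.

At P = 10.1, Q = 680.643.
dQ/dP = −0.19·4638e^(−0.19P) = −0.19Q = -129.322.
ε = (dQ/dP)(P/Q) = (-129.322)(10.1/680.643).
|ε| > 1, so demand is elastic at this price.

-1.92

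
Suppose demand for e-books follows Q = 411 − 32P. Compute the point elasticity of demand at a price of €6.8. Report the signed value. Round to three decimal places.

At P = 6.8, Q = 193.400.
dQ/dP = −32.
ε = (dQ/dP)(P/Q) = (-32)(6.8/193.400).

-1.125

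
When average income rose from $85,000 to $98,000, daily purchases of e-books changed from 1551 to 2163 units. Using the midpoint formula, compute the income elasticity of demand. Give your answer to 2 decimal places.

ΔQ = 612, ΔI = 13000. Midpoints: Ī = 91,500, Q̄ = 1857.0.
ε_I = (ΔQ/ΔI)(Ī/Q̄) = (612/13000)(91500/1857.0).

2.32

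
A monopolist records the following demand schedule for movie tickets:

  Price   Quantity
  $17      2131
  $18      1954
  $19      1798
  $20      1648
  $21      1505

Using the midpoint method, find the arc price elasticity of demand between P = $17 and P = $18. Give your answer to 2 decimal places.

-1.52

At P = 17, Q = 2131; at P = 18, Q = 1954.
ΔQ = -177, ΔP = 1. Midpoints: P̄ = 17.50, Q̄ = 2042.5.
ε = (ΔQ/ΔP)(P̄/Q̄) = (-177/1)(17.50/2042.5).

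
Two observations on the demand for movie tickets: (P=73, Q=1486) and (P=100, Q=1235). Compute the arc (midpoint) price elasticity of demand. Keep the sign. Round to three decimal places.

ΔQ = 1235 − 1486 = -251; ΔP = 100 − 73 = 27.
Midpoints: P̄ = 86.50, Q̄ = 1360.5.
ε = (ΔQ/ΔP)(P̄/Q̄) = (-251/27)(86.50/1360.5).

-0.591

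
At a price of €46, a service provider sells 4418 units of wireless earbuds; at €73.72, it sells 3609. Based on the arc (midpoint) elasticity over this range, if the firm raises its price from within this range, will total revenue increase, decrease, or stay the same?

increase

Arc ε = (-809/27.72)(59.86/4013.5) ≈ -0.435.
|ε| = 0.44 < 1, so demand is inelastic. A price rise therefore raises total revenue.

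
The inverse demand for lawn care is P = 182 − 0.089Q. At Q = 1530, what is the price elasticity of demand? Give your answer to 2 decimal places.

-0.34

At Q = 1530, P = 182 − 0.089(1530) = 45.83.
dP/dQ = −0.089, so dQ/dP = 1/(−0.089) = -11.236.
ε = (dQ/dP)(P/Q) = (-11.236)(45.83/1530).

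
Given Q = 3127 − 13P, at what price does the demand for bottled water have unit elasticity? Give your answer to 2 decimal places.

For linear demand Q = a − bP, ε = −bP/(a − bP). |ε| = 1 when bP = a − bP, i.e. P = a/(2b).
P = 3127/(2·13) = 3127/26 = 120.2692.

120.27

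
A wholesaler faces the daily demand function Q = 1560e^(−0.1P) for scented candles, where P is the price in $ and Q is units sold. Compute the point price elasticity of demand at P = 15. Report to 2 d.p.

At P = 15, Q = 348.083.
dQ/dP = −0.1·1560e^(−0.1P) = −0.1Q = -34.808.
ε = (dQ/dP)(P/Q) = (-34.808)(15/348.083).

-1.50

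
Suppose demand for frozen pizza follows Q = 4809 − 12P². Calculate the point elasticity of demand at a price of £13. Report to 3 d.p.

-1.458

At P = 13, Q = 2781.
dQ/dP = −24P = -312.
ε = (dQ/dP)(P/Q) = (-312)(13/2781).
|ε| > 1, so demand is elastic at this price.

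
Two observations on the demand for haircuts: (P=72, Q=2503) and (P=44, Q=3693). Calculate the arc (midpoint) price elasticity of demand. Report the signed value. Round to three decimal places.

ΔQ = 3693 − 2503 = 1190; ΔP = 44 − 72 = -28.
Midpoints: P̄ = 58.00, Q̄ = 3098.0.
ε = (ΔQ/ΔP)(P̄/Q̄) = (1190/-28)(58.00/3098.0).

-0.796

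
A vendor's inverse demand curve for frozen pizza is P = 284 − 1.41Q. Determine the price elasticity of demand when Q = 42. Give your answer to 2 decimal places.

At Q = 42, P = 284 − 1.41(42) = 224.78.
dP/dQ = −1.41, so dQ/dP = 1/(−1.41) = -0.709.
ε = (dQ/dP)(P/Q) = (-0.709)(224.78/42).

-3.80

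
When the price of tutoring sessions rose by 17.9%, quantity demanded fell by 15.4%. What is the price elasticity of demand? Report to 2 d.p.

-0.86

ε = %ΔQ / %ΔP = (-15.4)/(17.9) = -0.860.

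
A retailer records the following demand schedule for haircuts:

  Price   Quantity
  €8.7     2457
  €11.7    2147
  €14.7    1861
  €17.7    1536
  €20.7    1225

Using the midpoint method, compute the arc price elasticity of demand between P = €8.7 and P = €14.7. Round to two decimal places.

At P = 8.7, Q = 2457; at P = 14.7, Q = 1861.
ΔQ = -596, ΔP = 6.0. Midpoints: P̄ = 11.70, Q̄ = 2159.0.
ε = (ΔQ/ΔP)(P̄/Q̄) = (-596/6.0)(11.70/2159.0).

-0.54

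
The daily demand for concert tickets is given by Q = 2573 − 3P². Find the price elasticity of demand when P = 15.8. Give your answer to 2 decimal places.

-0.82

At P = 15.8, Q = 1824.080.
dQ/dP = −6P = -94.800.
ε = (dQ/dP)(P/Q) = (-94.800)(15.8/1824.080).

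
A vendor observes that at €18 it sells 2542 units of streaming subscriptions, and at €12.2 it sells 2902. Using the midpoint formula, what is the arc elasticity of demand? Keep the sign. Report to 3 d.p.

-0.344

ΔQ = 2902 − 2542 = 360; ΔP = 12.2 − 18 = -5.8.
Midpoints: P̄ = 15.10, Q̄ = 2722.0.
ε = (ΔQ/ΔP)(P̄/Q̄) = (360/-5.8)(15.10/2722.0).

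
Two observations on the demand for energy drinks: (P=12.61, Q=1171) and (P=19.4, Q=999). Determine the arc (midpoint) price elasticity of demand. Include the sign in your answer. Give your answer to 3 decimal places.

-0.374

ΔQ = 999 − 1171 = -172; ΔP = 19.4 − 12.61 = 6.79.
Midpoints: P̄ = 16.00, Q̄ = 1085.0.
ε = (ΔQ/ΔP)(P̄/Q̄) = (-172/6.79)(16.00/1085.0).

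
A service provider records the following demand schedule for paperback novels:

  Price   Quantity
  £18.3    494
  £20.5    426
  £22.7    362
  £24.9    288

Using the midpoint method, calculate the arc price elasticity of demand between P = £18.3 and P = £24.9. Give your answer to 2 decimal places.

At P = 18.3, Q = 494; at P = 24.9, Q = 288.
ΔQ = -206, ΔP = 6.6. Midpoints: P̄ = 21.60, Q̄ = 391.0.
ε = (ΔQ/ΔP)(P̄/Q̄) = (-206/6.6)(21.60/391.0).

-1.72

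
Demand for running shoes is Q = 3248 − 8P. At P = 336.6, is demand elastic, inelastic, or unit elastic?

elastic

Q = 555.200, dQ/dP = -8.
ε = (dQ/dP)(P/Q) ≈ -4.850.
|ε| = 4.85 > 1.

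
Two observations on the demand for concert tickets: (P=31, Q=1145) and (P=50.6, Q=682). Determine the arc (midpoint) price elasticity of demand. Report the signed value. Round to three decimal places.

ΔQ = 682 − 1145 = -463; ΔP = 50.6 − 31 = 19.6.
Midpoints: P̄ = 40.80, Q̄ = 913.5.
ε = (ΔQ/ΔP)(P̄/Q̄) = (-463/19.6)(40.80/913.5).

-1.055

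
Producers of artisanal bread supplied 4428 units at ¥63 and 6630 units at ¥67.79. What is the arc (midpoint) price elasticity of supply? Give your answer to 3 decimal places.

5.437

ΔQ = 6630 − 4428 = 2202; ΔP = 67.79 − 63 = 4.79.
Midpoints: P̄ = 65.40, Q̄ = 5529.0.
ε_s = (ΔQ/ΔP)(P̄/Q̄) = (2202/4.79)(65.40/5529.0).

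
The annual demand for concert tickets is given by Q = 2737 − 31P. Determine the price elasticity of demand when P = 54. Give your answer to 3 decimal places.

-1.575

At P = 54, Q = 1063.
dQ/dP = −31.
ε = (dQ/dP)(P/Q) = (-31)(54/1063).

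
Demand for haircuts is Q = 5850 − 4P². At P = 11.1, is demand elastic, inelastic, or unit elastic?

Q = 5357.160, dQ/dP = -88.800.
ε = (dQ/dP)(P/Q) ≈ -0.184.
|ε| = 0.18 < 1.

inelastic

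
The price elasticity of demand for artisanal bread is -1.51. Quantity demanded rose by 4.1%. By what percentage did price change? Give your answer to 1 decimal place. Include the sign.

%ΔP ≈ %ΔQ / ε = (4.1%)/(-1.51) = -2.72%.

-2.7%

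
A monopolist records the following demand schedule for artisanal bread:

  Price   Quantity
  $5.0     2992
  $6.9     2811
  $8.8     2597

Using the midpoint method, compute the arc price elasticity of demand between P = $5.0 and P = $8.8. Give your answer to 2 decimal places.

-0.26

At P = 5.0, Q = 2992; at P = 8.8, Q = 2597.
ΔQ = -395, ΔP = 3.8. Midpoints: P̄ = 6.90, Q̄ = 2794.5.
ε = (ΔQ/ΔP)(P̄/Q̄) = (-395/3.8)(6.90/2794.5).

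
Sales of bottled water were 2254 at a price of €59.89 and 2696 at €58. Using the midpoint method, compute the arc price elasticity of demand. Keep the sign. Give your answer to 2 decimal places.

ΔQ = 2696 − 2254 = 442; ΔP = 58 − 59.89 = -1.89.
Midpoints: P̄ = 58.95, Q̄ = 2475.0.
ε = (ΔQ/ΔP)(P̄/Q̄) = (442/-1.89)(58.95/2475.0).

-5.57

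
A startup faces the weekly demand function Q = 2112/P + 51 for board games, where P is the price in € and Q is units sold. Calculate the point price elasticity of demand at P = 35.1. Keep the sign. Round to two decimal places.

At P = 35.1, Q = 111.171.
dQ/dP = −2112/P² = -1.714.
ε = (dQ/dP)(P/Q) = (-1.714)(35.1/111.171).
|ε| < 1, so demand is inelastic at this price.

-0.54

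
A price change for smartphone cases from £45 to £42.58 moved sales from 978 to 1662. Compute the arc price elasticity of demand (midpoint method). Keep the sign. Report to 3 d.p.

ΔQ = 1662 − 978 = 684; ΔP = 42.58 − 45 = -2.42.
Midpoints: P̄ = 43.79, Q̄ = 1320.0.
ε = (ΔQ/ΔP)(P̄/Q̄) = (684/-2.42)(43.79/1320.0).

-9.377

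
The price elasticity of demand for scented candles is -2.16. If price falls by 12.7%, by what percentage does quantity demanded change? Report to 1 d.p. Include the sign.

%ΔQ ≈ ε × %ΔP = (-2.16)(-12.7%) = 27.43%.

27.4%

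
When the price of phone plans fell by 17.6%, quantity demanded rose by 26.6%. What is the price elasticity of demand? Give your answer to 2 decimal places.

ε = %ΔQ / %ΔP = (26.6)/(-17.6) = -1.511.

-1.51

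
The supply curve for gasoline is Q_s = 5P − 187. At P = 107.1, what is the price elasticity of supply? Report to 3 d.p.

At P = 107.1, Q_s = 348.50.
dQ_s/dP = 5.
ε_s = (dQ_s/dP)(P/Q_s) = (5)(107.1/348.50).

1.537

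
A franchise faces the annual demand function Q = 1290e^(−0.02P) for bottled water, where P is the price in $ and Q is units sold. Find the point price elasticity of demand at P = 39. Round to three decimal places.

-0.780

At P = 39, Q = 591.344.
dQ/dP = −0.02·1290e^(−0.02P) = −0.02Q = -11.827.
ε = (dQ/dP)(P/Q) = (-11.827)(39/591.344).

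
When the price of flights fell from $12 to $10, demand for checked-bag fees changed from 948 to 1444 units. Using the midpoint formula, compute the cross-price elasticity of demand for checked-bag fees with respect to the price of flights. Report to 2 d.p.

ΔQ_x = 1444 − 948 = 496; ΔP_y = 10 − 12 = -2.
Midpoints: P̄_y = 11.00, Q̄_x = 1196.0.
ε_xy = (ΔQ_x/ΔP_y)(P̄_y/Q̄_x) = (496/-2)(11.00/1196.0).

-2.28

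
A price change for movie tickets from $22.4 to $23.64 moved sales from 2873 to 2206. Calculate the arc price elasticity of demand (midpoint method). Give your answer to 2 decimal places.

ΔQ = 2206 − 2873 = -667; ΔP = 23.64 − 22.4 = 1.24.
Midpoints: P̄ = 23.02, Q̄ = 2539.5.
ε = (ΔQ/ΔP)(P̄/Q̄) = (-667/1.24)(23.02/2539.5).

-4.88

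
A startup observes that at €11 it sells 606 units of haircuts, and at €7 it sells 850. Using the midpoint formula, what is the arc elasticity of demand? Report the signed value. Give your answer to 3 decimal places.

ΔQ = 850 − 606 = 244; ΔP = 7 − 11 = -4.
Midpoints: P̄ = 9.00, Q̄ = 728.0.
ε = (ΔQ/ΔP)(P̄/Q̄) = (244/-4)(9.00/728.0).

-0.754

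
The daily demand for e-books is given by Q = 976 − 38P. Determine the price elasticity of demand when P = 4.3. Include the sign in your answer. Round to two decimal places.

-0.20

At P = 4.3, Q = 812.600.
dQ/dP = −38.
ε = (dQ/dP)(P/Q) = (-38)(4.3/812.600).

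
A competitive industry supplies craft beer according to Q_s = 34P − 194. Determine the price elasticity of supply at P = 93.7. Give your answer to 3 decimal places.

At P = 93.7, Q_s = 2991.80.
dQ_s/dP = 34.
ε_s = (dQ_s/dP)(P/Q_s) = (34)(93.7/2991.80).

1.065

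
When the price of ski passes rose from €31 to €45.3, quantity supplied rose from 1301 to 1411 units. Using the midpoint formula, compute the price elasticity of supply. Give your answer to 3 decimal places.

0.216

ΔQ = 1411 − 1301 = 110; ΔP = 45.3 − 31 = 14.3.
Midpoints: P̄ = 38.15, Q̄ = 1356.0.
ε_s = (ΔQ/ΔP)(P̄/Q̄) = (110/14.3)(38.15/1356.0).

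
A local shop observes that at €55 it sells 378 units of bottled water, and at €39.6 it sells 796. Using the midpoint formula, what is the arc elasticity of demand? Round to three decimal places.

ΔQ = 796 − 378 = 418; ΔP = 39.6 − 55 = -15.4.
Midpoints: P̄ = 47.30, Q̄ = 587.0.
ε = (ΔQ/ΔP)(P̄/Q̄) = (418/-15.4)(47.30/587.0).

-2.187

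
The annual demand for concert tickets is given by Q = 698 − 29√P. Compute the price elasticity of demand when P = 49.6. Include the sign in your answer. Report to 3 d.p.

At P = 49.6, Q = 493.761.
dQ/dP = −29/(2√P) = -2.059.
ε = (dQ/dP)(P/Q) = (-2.059)(49.6/493.761).
|ε| < 1, so demand is inelastic at this price.

-0.207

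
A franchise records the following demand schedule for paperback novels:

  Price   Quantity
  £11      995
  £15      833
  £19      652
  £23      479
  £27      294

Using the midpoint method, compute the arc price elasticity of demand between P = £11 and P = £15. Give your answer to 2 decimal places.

-0.58

At P = 11, Q = 995; at P = 15, Q = 833.
ΔQ = -162, ΔP = 4. Midpoints: P̄ = 13.00, Q̄ = 914.0.
ε = (ΔQ/ΔP)(P̄/Q̄) = (-162/4)(13.00/914.0).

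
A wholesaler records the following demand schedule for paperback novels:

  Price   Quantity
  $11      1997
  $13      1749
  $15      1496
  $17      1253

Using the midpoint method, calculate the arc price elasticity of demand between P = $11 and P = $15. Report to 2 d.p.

At P = 11, Q = 1997; at P = 15, Q = 1496.
ΔQ = -501, ΔP = 4. Midpoints: P̄ = 13.00, Q̄ = 1746.5.
ε = (ΔQ/ΔP)(P̄/Q̄) = (-501/4)(13.00/1746.5).

-0.93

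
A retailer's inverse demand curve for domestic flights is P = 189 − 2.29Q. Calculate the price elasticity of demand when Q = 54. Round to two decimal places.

At Q = 54, P = 189 − 2.29(54) = 65.34.
dP/dQ = −2.29, so dQ/dP = 1/(−2.29) = -0.437.
ε = (dQ/dP)(P/Q) = (-0.437)(65.34/54).

-0.53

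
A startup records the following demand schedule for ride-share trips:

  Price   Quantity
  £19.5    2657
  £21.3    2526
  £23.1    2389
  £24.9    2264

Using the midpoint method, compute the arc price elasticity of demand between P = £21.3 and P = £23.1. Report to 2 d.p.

At P = 21.3, Q = 2526; at P = 23.1, Q = 2389.
ΔQ = -137, ΔP = 1.8. Midpoints: P̄ = 22.20, Q̄ = 2457.5.
ε = (ΔQ/ΔP)(P̄/Q̄) = (-137/1.8)(22.20/2457.5).

-0.69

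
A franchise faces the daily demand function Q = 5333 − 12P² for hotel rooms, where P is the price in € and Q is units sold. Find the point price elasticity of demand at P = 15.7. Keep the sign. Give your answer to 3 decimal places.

-2.491

At P = 15.7, Q = 2375.120.
dQ/dP = −24P = -376.800.
ε = (dQ/dP)(P/Q) = (-376.800)(15.7/2375.120).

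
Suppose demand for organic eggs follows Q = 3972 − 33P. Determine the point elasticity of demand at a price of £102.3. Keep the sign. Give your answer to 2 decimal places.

At P = 102.3, Q = 596.100.
dQ/dP = −33.
ε = (dQ/dP)(P/Q) = (-33)(102.3/596.100).
|ε| > 1, so demand is elastic at this price.

-5.66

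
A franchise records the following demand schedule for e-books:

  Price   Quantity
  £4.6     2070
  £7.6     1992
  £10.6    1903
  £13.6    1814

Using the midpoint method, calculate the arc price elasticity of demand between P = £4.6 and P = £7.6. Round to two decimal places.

-0.08

At P = 4.6, Q = 2070; at P = 7.6, Q = 1992.
ΔQ = -78, ΔP = 3.0. Midpoints: P̄ = 6.10, Q̄ = 2031.0.
ε = (ΔQ/ΔP)(P̄/Q̄) = (-78/3.0)(6.10/2031.0).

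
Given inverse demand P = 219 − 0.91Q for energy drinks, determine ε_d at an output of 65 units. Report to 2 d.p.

At Q = 65, P = 219 − 0.91(65) = 159.85.
dP/dQ = −0.91, so dQ/dP = 1/(−0.91) = -1.099.
ε = (dQ/dP)(P/Q) = (-1.099)(159.85/65).

-2.70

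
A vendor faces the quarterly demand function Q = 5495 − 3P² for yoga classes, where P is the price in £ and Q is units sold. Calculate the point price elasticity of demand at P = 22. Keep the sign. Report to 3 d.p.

At P = 22, Q = 4043.
dQ/dP = −6P = -132.
ε = (dQ/dP)(P/Q) = (-132)(22/4043).

-0.718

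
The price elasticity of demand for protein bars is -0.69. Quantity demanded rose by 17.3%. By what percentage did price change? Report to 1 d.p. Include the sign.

%ΔP ≈ %ΔQ / ε = (17.3%)/(-0.69) = -25.07%.

-25.1%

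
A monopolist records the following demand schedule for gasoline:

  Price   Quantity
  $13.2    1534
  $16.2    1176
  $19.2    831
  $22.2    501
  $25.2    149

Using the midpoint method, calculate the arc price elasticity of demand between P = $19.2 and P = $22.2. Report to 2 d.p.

At P = 19.2, Q = 831; at P = 22.2, Q = 501.
ΔQ = -330, ΔP = 3.0. Midpoints: P̄ = 20.70, Q̄ = 666.0.
ε = (ΔQ/ΔP)(P̄/Q̄) = (-330/3.0)(20.70/666.0).

-3.42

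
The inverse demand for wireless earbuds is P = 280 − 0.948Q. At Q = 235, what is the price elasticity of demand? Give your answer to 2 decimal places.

At Q = 235, P = 280 − 0.948(235) = 57.22.
dP/dQ = −0.948, so dQ/dP = 1/(−0.948) = -1.055.
ε = (dQ/dP)(P/Q) = (-1.055)(57.22/235).

-0.26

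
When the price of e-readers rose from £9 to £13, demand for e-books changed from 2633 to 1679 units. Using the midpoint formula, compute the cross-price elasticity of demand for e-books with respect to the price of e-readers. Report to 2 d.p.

ΔQ_x = 1679 − 2633 = -954; ΔP_y = 13 − 9 = 4.
Midpoints: P̄_y = 11.00, Q̄_x = 2156.0.
ε_xy = (ΔQ_x/ΔP_y)(P̄_y/Q̄_x) = (-954/4)(11.00/2156.0).

-1.22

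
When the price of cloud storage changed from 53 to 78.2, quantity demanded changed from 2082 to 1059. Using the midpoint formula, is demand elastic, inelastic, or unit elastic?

Arc ε ≈ -1.696.
|ε| = 1.70 > 1.

elastic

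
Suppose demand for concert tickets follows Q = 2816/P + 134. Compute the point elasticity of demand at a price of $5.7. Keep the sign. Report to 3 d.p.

At P = 5.7, Q = 628.035.
dQ/dP = −2816/P² = -86.673.
ε = (dQ/dP)(P/Q) = (-86.673)(5.7/628.035).
|ε| < 1, so demand is inelastic at this price.

-0.787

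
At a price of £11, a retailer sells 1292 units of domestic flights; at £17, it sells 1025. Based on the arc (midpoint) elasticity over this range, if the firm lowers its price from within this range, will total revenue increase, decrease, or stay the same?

Arc ε = (-267/6)(14.00/1158.5) ≈ -0.538.
|ε| = 0.54 < 1, so demand is inelastic. A price cut therefore reduces total revenue.

decrease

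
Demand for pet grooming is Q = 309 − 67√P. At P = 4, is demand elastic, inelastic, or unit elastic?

Q = 175, dQ/dP = -16.750.
ε = (dQ/dP)(P/Q) ≈ -0.383.
|ε| = 0.38 < 1.

inelastic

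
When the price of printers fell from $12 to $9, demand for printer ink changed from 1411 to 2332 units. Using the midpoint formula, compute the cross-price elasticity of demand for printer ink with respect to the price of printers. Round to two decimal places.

-1.72

ΔQ_x = 2332 − 1411 = 921; ΔP_y = 9 − 12 = -3.
Midpoints: P̄_y = 10.50, Q̄_x = 1871.5.
ε_xy = (ΔQ_x/ΔP_y)(P̄_y/Q̄_x) = (921/-3)(10.50/1871.5).
ε_xy < 0, so the goods are complements.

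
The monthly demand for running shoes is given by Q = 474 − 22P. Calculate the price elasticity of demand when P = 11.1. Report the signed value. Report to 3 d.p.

At P = 11.1, Q = 229.800.
dQ/dP = −22.
ε = (dQ/dP)(P/Q) = (-22)(11.1/229.800).
|ε| > 1, so demand is elastic at this price.

-1.063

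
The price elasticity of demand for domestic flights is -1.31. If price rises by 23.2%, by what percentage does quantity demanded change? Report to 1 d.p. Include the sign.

%ΔQ ≈ ε × %ΔP = (-1.31)(23.2%) = -30.39%.

-30.4%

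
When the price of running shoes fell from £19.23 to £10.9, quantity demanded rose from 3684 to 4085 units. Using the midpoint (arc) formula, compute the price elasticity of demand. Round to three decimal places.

ΔQ = 4085 − 3684 = 401; ΔP = 10.9 − 19.23 = -8.33.
Midpoints: P̄ = 15.07, Q̄ = 3884.5.
ε = (ΔQ/ΔP)(P̄/Q̄) = (401/-8.33)(15.07/3884.5).

-0.187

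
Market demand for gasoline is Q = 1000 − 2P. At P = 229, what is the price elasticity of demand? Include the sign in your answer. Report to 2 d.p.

-0.85

At P = 229, Q = 542.
dQ/dP = −2.
ε = (dQ/dP)(P/Q) = (-2)(229/542).
|ε| < 1, so demand is inelastic at this price.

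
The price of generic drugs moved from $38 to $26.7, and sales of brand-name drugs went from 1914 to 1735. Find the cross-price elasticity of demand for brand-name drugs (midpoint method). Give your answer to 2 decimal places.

ΔQ_x = 1735 − 1914 = -179; ΔP_y = 26.7 − 38 = -11.3.
Midpoints: P̄_y = 32.35, Q̄_x = 1824.5.
ε_xy = (ΔQ_x/ΔP_y)(P̄_y/Q̄_x) = (-179/-11.3)(32.35/1824.5).

0.28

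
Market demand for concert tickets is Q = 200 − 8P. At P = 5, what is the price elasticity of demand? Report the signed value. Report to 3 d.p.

-0.250

At P = 5, Q = 160.
dQ/dP = −8.
ε = (dQ/dP)(P/Q) = (-8)(5/160).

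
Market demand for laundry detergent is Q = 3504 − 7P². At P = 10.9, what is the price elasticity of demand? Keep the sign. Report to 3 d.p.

-0.622

At P = 10.9, Q = 2672.330.
dQ/dP = −14P = -152.600.
ε = (dQ/dP)(P/Q) = (-152.600)(10.9/2672.330).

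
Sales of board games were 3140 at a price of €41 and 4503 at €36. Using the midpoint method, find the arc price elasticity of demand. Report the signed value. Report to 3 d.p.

ΔQ = 4503 − 3140 = 1363; ΔP = 36 − 41 = -5.
Midpoints: P̄ = 38.50, Q̄ = 3821.5.
ε = (ΔQ/ΔP)(P̄/Q̄) = (1363/-5)(38.50/3821.5).

-2.746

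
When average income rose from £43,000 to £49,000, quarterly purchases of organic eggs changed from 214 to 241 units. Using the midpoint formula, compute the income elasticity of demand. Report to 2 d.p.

ΔQ = 27, ΔI = 6000. Midpoints: Ī = 46,000, Q̄ = 227.5.
ε_I = (ΔQ/ΔI)(Ī/Q̄) = (27/6000)(46000/227.5).

0.91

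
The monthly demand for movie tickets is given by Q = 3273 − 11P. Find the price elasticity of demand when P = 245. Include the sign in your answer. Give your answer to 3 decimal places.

-4.663

At P = 245, Q = 578.
dQ/dP = −11.
ε = (dQ/dP)(P/Q) = (-11)(245/578).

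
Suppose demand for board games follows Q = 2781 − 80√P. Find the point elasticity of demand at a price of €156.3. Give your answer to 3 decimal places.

-0.281

At P = 156.3, Q = 1780.840.
dQ/dP = −80/(2√P) = -3.199.
ε = (dQ/dP)(P/Q) = (-3.199)(156.3/1780.840).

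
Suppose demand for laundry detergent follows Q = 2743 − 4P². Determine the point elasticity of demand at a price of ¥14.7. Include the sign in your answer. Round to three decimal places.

-0.920

At P = 14.7, Q = 1878.640.
dQ/dP = −8P = -117.600.
ε = (dQ/dP)(P/Q) = (-117.600)(14.7/1878.640).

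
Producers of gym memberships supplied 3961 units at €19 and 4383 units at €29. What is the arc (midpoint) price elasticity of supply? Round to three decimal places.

0.243

ΔQ = 4383 − 3961 = 422; ΔP = 29 − 19 = 10.
Midpoints: P̄ = 24.00, Q̄ = 4172.0.
ε_s = (ΔQ/ΔP)(P̄/Q̄) = (422/10)(24.00/4172.0).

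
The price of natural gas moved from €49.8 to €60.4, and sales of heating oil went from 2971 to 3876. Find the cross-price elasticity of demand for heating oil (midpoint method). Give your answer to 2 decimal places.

1.37

ΔQ_x = 3876 − 2971 = 905; ΔP_y = 60.4 − 49.8 = 10.6.
Midpoints: P̄_y = 55.10, Q̄_x = 3423.5.
ε_xy = (ΔQ_x/ΔP_y)(P̄_y/Q̄_x) = (905/10.6)(55.10/3423.5).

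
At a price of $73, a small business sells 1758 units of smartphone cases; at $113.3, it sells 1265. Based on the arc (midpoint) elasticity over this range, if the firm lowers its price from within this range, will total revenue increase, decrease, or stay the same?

Arc ε = (-493/40.3)(93.15/1511.5) ≈ -0.754.
|ε| = 0.75 < 1, so demand is inelastic. A price cut therefore reduces total revenue.

decrease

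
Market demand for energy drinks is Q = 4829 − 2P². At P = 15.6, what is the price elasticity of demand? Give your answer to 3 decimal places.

At P = 15.6, Q = 4342.280.
dQ/dP = −4P = -62.400.
ε = (dQ/dP)(P/Q) = (-62.400)(15.6/4342.280).

-0.224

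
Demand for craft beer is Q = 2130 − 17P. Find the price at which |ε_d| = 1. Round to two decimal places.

62.65

For linear demand Q = a − bP, ε = −bP/(a − bP). |ε| = 1 when bP = a − bP, i.e. P = a/(2b).
P = 2130/(2·17) = 2130/34 = 62.6471.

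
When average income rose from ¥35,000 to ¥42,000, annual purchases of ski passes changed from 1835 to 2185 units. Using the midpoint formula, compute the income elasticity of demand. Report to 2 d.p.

0.96

ΔQ = 350, ΔI = 7000. Midpoints: Ī = 38,500, Q̄ = 2010.0.
ε_I = (ΔQ/ΔI)(Ī/Q̄) = (350/7000)(38500/2010.0).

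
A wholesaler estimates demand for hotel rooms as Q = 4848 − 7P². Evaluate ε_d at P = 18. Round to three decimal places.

-1.758

At P = 18, Q = 2580.
dQ/dP = −14P = -252.
ε = (dQ/dP)(P/Q) = (-252)(18/2580).
|ε| > 1, so demand is elastic at this price.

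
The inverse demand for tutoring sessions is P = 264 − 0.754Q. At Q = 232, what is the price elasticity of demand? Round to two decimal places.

-0.51

At Q = 232, P = 264 − 0.754(232) = 89.07.
dP/dQ = −0.754, so dQ/dP = 1/(−0.754) = -1.326.
ε = (dQ/dP)(P/Q) = (-1.326)(89.07/232).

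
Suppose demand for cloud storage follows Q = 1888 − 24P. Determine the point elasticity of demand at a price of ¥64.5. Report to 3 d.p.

-4.553

At P = 64.5, Q = 340.
dQ/dP = −24.
ε = (dQ/dP)(P/Q) = (-24)(64.5/340).
|ε| > 1, so demand is elastic at this price.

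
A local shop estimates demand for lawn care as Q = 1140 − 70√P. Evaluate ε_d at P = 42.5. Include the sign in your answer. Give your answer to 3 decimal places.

At P = 42.5, Q = 683.656.
dQ/dP = −70/(2√P) = -5.369.
ε = (dQ/dP)(P/Q) = (-5.369)(42.5/683.656).

-0.334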